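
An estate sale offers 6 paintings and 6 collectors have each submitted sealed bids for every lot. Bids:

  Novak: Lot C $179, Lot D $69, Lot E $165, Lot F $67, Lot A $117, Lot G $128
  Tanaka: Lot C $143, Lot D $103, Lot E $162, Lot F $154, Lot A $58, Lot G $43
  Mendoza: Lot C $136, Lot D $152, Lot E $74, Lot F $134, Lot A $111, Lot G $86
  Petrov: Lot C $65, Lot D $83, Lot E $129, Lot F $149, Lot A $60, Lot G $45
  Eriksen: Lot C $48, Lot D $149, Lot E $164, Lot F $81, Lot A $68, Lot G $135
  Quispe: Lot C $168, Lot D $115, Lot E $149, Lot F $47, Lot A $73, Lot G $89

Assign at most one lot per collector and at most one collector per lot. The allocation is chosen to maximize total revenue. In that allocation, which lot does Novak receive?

Novak receives Lot A.

This is a one-to-one assignment (maximum-weight bipartite matching).
Optimal: Novak→Lot A ($117), Tanaka→Lot E ($162), Mendoza→Lot D ($152), Petrov→Lot F ($149), Eriksen→Lot G ($135), Quispe→Lot C ($168) — total 117+162+152+149+135+168 = $883.
Column-greedy (each lot in turn goes to its best remaining collector) gives $767, worse by 116.
Next-best assignment: Novak→Lot G, Tanaka→Lot E, Mendoza→Lot A, Petrov→Lot F, Eriksen→Lot D, Quispe→Lot C = $867.
Checked against all permutations: $883 is optimal.
Novak's own top lot is Lot C ($179), but forcing Novak→Lot C and reassigning the rest optimally gives only $851 — worse by 32.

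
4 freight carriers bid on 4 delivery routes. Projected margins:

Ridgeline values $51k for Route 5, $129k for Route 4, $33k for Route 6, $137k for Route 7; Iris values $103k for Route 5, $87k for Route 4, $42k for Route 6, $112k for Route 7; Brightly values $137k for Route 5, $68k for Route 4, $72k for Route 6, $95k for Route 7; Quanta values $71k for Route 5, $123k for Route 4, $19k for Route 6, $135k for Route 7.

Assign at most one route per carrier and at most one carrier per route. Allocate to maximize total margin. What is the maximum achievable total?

Max total: $443k

Optimal: Ridgeline→Route 4 ($129k), Iris→Route 6 ($42k), Brightly→Route 5 ($137k), Quanta→Route 7 ($135k) — total 129+42+137+135 = $443k.
Next-best assignment: Ridgeline→Route 4, Iris→Route 5, Brightly→Route 6, Quanta→Route 7 = $439k.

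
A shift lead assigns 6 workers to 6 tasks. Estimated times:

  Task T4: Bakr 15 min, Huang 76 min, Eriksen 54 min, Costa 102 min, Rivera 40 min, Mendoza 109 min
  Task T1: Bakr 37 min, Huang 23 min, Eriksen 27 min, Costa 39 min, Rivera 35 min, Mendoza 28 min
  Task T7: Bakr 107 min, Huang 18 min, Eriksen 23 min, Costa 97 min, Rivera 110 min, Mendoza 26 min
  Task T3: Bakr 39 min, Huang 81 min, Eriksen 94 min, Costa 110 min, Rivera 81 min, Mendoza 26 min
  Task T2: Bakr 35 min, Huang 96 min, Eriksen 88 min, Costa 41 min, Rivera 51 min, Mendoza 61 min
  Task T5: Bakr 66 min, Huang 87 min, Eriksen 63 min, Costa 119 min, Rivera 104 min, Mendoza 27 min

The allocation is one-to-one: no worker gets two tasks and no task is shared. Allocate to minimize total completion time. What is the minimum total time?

Optimal: Bakr→Task T3 (39 min), Huang→Task T7 (18 min), Eriksen→Task T1 (27 min), Costa→Task T2 (41 min), Rivera→Task T4 (40 min), Mendoza→Task T5 (27 min) — total 39+18+27+41+40+27 = 192 min.
Row-greedy (each worker in turn takes its cheapest remaining task) gives 209 min, worse by 17.
Next-best assignment: Bakr→Task T3, Huang→Task T1, Eriksen→Task T7, Costa→Task T2, Rivera→Task T4, Mendoza→Task T5 = 193 min.
Swapping Bakr↔Eriksen (Bakr→Task T1 37 min, Eriksen→Task T3 94 min) adds 65.
Checked against all permutations: 192 min is optimal.

Min total: 192 min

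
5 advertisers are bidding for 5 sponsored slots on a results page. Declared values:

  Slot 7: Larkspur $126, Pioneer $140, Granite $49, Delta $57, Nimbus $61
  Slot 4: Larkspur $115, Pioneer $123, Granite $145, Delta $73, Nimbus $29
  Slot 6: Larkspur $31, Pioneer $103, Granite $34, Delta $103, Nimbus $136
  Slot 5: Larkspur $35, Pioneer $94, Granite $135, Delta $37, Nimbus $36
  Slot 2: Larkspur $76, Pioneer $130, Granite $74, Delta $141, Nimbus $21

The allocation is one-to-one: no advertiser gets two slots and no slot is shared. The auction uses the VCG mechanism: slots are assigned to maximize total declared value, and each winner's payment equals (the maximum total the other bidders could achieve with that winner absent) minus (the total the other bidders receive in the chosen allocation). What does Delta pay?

Efficient allocation: Larkspur→Slot 4 ($115), Pioneer→Slot 7 ($140), Granite→Slot 5 ($135), Delta→Slot 2 ($141), Nimbus→Slot 6 ($136); total welfare W = $667.
Delta receives Slot 2 at value $141, so the others get W − 141 = $526.
Without Delta: best allocation of the remaining 4 bidders over all 5 slots is Larkspur→Slot 7 ($126), Pioneer→Slot 2 ($130), Granite→Slot 4 ($145), Nimbus→Slot 6 ($136), total $537.
VCG payment = (others' best without Delta) − (others' welfare with Delta) = 537 − 526 = $11.

Delta pays $11.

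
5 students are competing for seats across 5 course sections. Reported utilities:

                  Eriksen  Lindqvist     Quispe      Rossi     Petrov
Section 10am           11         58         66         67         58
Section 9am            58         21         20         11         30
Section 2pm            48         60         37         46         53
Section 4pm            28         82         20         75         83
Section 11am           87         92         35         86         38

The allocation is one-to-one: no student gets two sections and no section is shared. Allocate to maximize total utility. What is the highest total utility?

Optimal: Eriksen→Section 9am (58 points), Lindqvist→Section 2pm (60 points), Quispe→Section 10am (66 points), Rossi→Section 11am (86 points), Petrov→Section 4pm (83 points) — total 58+60+66+86+83 = 353 points.
Row-greedy (each student in turn takes its best remaining section) gives 311 points, worse by 42.

Maximum total: 353 points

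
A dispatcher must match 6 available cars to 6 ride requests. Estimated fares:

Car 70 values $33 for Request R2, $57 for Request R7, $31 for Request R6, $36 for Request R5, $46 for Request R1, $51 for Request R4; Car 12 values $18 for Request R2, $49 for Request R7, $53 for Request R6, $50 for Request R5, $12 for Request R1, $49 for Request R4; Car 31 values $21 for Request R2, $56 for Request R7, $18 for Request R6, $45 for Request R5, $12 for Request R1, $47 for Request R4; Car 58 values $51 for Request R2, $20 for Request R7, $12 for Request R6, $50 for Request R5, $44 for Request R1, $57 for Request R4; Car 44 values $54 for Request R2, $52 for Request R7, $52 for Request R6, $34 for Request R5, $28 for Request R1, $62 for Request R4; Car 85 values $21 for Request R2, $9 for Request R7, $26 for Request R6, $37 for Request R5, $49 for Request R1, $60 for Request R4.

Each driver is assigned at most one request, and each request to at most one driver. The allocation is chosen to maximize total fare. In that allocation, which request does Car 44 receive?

Car 44 receives Request R2.

Optimal: Car 70→Request R1 ($46), Car 12→Request R6 ($53), Car 31→Request R7 ($56), Car 58→Request R5 ($50), Car 44→Request R2 ($54), Car 85→Request R4 ($60) — total 46+53+56+50+54+60 = $319.
Max-entry greedy (repeatedly take the single best remaining cell) gives $317, worse by 2.
Next-best assignment: Car 70→Request R7, Car 12→Request R6, Car 31→Request R5, Car 58→Request R2, Car 44→Request R4, Car 85→Request R1 = $317.
Car 44's own top request is Request R4 ($62), but forcing Car 44→Request R4 and reassigning the rest optimally gives only $317 — worse by 2.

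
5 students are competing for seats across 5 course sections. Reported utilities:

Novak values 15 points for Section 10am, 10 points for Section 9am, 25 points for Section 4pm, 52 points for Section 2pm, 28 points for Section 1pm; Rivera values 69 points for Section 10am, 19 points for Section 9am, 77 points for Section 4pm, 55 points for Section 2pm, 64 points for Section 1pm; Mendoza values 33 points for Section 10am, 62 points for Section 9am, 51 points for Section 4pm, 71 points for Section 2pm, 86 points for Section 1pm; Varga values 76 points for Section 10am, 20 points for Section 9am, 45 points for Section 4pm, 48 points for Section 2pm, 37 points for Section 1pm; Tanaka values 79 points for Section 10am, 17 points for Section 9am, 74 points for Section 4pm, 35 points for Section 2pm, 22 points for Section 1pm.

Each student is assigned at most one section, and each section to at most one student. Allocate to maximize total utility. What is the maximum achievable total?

Treat this as an assignment problem: match each student to one section.
Optimal: Novak→Section 2pm (52 points), Rivera→Section 1pm (64 points), Mendoza→Section 9am (62 points), Varga→Section 10am (76 points), Tanaka→Section 4pm (74 points) — total 52+64+62+76+74 = 328 points.
Row-greedy (each student in turn takes its best remaining section) gives 308 points, worse by 20.
Next-best assignment: Novak→Section 2pm, Rivera→Section 4pm, Mendoza→Section 1pm, Varga→Section 9am, Tanaka→Section 10am = 314 points.
Checked against all permutations: 328 points is optimal.

Maximum total: 328 points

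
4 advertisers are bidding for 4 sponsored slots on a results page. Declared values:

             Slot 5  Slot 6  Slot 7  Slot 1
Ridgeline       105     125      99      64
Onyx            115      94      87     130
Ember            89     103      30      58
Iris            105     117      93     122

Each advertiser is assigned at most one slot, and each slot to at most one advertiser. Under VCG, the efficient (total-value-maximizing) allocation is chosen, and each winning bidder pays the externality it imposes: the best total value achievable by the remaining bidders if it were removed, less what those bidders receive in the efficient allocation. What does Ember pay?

Efficient allocation: Ridgeline→Slot 7 ($99), Onyx→Slot 5 ($115), Ember→Slot 6 ($103), Iris→Slot 1 ($122); total welfare W = $439.
Ember receives Slot 6 at value $103, so the others get W − 103 = $336.
Without Ember: best allocation of the remaining 3 bidders over all 4 slots is Ridgeline→Slot 6 ($125), Onyx→Slot 5 ($115), Iris→Slot 1 ($122), total $362.
VCG payment = (others' best without Ember) − (others' welfare with Ember) = 362 − 336 = $26.

Ember pays $26.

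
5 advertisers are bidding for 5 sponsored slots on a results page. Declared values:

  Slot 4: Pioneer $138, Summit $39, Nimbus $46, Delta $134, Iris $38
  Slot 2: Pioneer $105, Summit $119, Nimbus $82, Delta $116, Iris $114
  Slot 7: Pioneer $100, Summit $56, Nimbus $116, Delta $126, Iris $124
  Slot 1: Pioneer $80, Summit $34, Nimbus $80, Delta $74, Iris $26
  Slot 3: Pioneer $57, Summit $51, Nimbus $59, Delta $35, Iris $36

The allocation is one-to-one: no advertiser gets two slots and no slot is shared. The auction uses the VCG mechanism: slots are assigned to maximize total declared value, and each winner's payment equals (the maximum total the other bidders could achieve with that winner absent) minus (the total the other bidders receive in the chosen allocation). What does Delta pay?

Delta pays $79.

Efficient allocation: Pioneer→Slot 1 ($80), Summit→Slot 2 ($119), Nimbus→Slot 3 ($59), Delta→Slot 4 ($134), Iris→Slot 7 ($124); total welfare W = $516.
Delta receives Slot 4 at value $134, so the others get W − 134 = $382.
Without Delta: best allocation of the remaining 4 bidders over all 5 slots is Pioneer→Slot 4 ($138), Summit→Slot 2 ($119), Nimbus→Slot 1 ($80), Iris→Slot 7 ($124), total $461.
VCG payment = (others' best without Delta) − (others' welfare with Delta) = 461 − 382 = $79.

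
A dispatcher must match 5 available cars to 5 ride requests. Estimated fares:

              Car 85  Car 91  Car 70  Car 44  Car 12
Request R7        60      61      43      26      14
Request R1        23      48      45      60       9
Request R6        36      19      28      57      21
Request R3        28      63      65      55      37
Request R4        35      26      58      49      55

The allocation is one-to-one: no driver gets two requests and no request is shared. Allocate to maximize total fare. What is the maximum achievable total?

Maximum total: $285

Optimal: Car 85→Request R7 ($60), Car 91→Request R1 ($48), Car 70→Request R3 ($65), Car 44→Request R6 ($57), Car 12→Request R4 ($55) — total 60+48+65+57+55 = $285.
Row-greedy (each driver in turn takes its best remaining request) gives $262, worse by 23.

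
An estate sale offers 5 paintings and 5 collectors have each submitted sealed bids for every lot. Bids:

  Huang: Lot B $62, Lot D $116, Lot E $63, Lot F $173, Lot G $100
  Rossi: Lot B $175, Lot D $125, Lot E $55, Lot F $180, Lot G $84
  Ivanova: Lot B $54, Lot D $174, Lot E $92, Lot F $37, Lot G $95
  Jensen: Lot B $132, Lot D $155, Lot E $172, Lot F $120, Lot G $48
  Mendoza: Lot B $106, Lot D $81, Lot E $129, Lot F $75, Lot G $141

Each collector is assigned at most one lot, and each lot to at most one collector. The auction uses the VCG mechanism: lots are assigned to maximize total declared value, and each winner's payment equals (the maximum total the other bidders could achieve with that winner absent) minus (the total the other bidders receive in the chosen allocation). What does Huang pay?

Efficient allocation: Huang→Lot F ($173), Rossi→Lot B ($175), Ivanova→Lot D ($174), Jensen→Lot E ($172), Mendoza→Lot G ($141); total welfare W = $835.
Huang receives Lot F at value $173, so the others get W − 173 = $662.
Without Huang: best allocation of the remaining 4 bidders over all 5 lots is Rossi→Lot F ($180), Ivanova→Lot D ($174), Jensen→Lot E ($172), Mendoza→Lot G ($141), total $667.
VCG payment = (others' best without Huang) − (others' welfare with Huang) = 667 − 662 = $5.

Huang pays $5.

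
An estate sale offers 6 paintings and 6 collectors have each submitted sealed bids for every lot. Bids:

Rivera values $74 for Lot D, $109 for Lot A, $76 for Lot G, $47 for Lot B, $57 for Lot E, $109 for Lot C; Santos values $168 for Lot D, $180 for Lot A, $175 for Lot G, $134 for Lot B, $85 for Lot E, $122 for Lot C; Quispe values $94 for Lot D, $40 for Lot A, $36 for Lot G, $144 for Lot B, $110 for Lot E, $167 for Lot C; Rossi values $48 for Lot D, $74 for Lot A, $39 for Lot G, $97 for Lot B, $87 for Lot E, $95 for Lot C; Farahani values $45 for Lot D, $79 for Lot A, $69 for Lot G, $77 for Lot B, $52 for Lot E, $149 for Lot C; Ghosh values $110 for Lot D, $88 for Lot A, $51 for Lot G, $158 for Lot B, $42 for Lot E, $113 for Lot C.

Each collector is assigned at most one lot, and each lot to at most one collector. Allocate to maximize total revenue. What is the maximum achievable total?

Maximum total: $774

This is the linear assignment problem.
Optimal: Rivera→Lot A ($109), Santos→Lot G ($175), Quispe→Lot B ($144), Rossi→Lot E ($87), Farahani→Lot C ($149), Ghosh→Lot D ($110) — total 109+175+144+87+149+110 = $774.
Column-greedy (each lot in turn goes to its best remaining collector) gives $709, worse by 65.
Next-best assignment: Rivera→Lot A, Santos→Lot G, Quispe→Lot D, Rossi→Lot E, Farahani→Lot C, Ghosh→Lot B = $772.
Swapping Rossi↔Farahani (Rossi→Lot C $95, Farahani→Lot E $52) loses 89.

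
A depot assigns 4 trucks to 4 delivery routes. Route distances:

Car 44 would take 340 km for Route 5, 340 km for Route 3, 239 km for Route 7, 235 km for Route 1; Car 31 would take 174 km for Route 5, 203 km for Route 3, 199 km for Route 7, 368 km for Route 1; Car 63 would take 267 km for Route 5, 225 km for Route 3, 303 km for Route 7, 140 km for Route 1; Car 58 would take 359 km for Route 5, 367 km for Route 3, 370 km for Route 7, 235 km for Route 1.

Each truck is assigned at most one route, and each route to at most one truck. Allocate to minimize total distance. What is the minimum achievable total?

Minimum total: 873 km

This is the linear assignment problem.
Optimal: Car 44→Route 7 (239 km), Car 31→Route 5 (174 km), Car 63→Route 3 (225 km), Car 58→Route 1 (235 km) — total 239+174+225+235 = 873 km.
Row-greedy (each truck in turn takes its cheapest remaining route) gives 1004 km, worse by 131.
Next-best assignment: Car 44→Route 7, Car 31→Route 5, Car 63→Route 1, Car 58→Route 3 = 920 km.
Swapping Car 63↔Car 31 (Car 63→Route 5 267 km, Car 31→Route 3 203 km) adds 71.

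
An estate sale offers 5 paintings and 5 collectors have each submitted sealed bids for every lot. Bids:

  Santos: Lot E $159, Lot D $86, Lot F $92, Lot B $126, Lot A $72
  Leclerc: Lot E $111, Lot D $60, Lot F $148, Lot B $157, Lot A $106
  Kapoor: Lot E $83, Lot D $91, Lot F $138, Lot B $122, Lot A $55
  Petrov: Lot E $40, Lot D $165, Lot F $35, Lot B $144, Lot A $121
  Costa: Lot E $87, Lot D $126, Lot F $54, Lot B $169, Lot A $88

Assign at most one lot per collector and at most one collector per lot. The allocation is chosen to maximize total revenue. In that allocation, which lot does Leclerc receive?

Optimal: Santos→Lot E ($159), Leclerc→Lot A ($106), Kapoor→Lot F ($138), Petrov→Lot D ($165), Costa→Lot B ($169) — total 159+106+138+165+169 = $737.
Leclerc's own top lot is Lot B ($157), but forcing Leclerc→Lot B and reassigning the rest optimally gives only $707 — worse by 30.

Leclerc receives Lot A.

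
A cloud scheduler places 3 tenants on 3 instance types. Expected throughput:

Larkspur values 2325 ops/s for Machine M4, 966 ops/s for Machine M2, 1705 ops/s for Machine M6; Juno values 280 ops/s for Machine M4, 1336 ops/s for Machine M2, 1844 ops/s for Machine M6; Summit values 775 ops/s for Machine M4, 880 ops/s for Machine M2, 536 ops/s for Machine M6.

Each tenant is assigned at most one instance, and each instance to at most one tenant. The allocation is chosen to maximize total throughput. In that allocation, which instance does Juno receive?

Juno receives Machine M6.

Optimal: Larkspur→Machine M4 (2325 ops/s), Juno→Machine M6 (1844 ops/s), Summit→Machine M2 (880 ops/s) — total 2325+1844+880 = 5049 ops/s.
Column-greedy (each instance in turn goes to its best remaining tenant) gives 4197 ops/s, worse by 852.
Next-best assignment: Larkspur→Machine M4, Juno→Machine M2, Summit→Machine M6 = 4197 ops/s.
Swapping Summit↔Larkspur (Summit→Machine M4 775 ops/s, Larkspur→Machine M2 966 ops/s) loses 1464.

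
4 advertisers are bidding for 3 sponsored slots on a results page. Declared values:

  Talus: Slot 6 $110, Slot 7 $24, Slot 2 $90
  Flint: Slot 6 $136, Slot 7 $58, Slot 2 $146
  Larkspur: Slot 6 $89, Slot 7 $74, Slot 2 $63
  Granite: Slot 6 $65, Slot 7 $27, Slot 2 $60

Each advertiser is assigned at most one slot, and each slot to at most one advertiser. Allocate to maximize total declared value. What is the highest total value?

Treat this as an assignment problem: match each advertiser to one slot.
Optimal: Talus→Slot 6 ($110), Larkspur→Slot 7 ($74), Flint→Slot 2 ($146) — total 110+74+146 = $330.
Column-greedy (each slot in turn goes to its best remaining advertiser) gives $300, worse by 30.
Next-best assignment: Flint→Slot 6, Larkspur→Slot 7, Talus→Slot 2 = $300.
Every other assignment is strictly worse.

Max total: $330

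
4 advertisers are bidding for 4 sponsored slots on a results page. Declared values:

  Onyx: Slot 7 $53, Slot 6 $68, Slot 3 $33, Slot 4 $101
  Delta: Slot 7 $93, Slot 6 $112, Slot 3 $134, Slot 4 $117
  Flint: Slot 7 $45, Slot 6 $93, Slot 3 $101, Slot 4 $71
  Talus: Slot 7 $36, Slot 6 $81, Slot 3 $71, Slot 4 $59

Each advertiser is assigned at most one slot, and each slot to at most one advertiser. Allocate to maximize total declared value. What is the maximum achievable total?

Treat this as an assignment problem: match each advertiser to one slot.
Optimal: Onyx→Slot 4 ($101), Delta→Slot 7 ($93), Flint→Slot 3 ($101), Talus→Slot 6 ($81) — total 101+93+101+81 = $376.
Row-greedy (each advertiser in turn takes its best remaining slot) gives $364, worse by 12.
Next-best assignment: Onyx→Slot 4, Delta→Slot 3, Flint→Slot 6, Talus→Slot 7 = $364.
Swapping Talus↔Onyx (Talus→Slot 4 $59, Onyx→Slot 6 $68) loses 55.
Every other assignment is strictly worse.

Maximum total: $376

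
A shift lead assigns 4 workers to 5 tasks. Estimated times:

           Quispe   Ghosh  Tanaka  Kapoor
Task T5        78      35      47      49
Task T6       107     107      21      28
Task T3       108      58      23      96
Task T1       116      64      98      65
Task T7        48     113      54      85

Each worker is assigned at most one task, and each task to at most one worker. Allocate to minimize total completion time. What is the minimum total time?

Minimum total: 134 min

This is a one-to-one assignment (minimum-cost bipartite matching).
Optimal: Quispe→Task T7 (48 min), Ghosh→Task T5 (35 min), Tanaka→Task T3 (23 min), Kapoor→Task T6 (28 min) — total 48+35+23+28 = 134 min.
Min-entry greedy (repeatedly take the single cheapest remaining cell) gives 169 min, worse by 35.
Swapping Ghosh↔Tanaka (Ghosh→Task T3 58 min, Tanaka→Task T5 47 min) adds 47.
No other one-to-one assignment undercuts 134 min.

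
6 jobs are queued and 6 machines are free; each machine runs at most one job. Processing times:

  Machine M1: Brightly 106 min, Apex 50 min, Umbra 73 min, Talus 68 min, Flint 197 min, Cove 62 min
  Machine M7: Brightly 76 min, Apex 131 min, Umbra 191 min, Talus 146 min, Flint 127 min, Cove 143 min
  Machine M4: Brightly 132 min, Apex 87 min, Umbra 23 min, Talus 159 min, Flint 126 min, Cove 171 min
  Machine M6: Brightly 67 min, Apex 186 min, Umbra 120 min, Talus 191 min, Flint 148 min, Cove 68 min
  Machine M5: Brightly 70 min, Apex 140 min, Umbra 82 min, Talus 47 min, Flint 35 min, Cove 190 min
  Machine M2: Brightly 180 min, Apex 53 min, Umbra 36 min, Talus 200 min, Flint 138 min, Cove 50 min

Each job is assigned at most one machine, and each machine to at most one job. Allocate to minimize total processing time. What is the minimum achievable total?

This is the linear assignment problem.
Optimal: Brightly→Machine M7 (76 min), Apex→Machine M2 (53 min), Umbra→Machine M4 (23 min), Talus→Machine M1 (68 min), Flint→Machine M5 (35 min), Cove→Machine M6 (68 min) — total 76+53+23+68+35+68 = 323 min.
Row-greedy (each job in turn takes its cheapest remaining machine) gives 364 min, worse by 41.
Next-best assignment: Brightly→Machine M6, Apex→Machine M1, Umbra→Machine M4, Talus→Machine M5, Flint→Machine M7, Cove→Machine M2 = 364 min.

Min total: 323 min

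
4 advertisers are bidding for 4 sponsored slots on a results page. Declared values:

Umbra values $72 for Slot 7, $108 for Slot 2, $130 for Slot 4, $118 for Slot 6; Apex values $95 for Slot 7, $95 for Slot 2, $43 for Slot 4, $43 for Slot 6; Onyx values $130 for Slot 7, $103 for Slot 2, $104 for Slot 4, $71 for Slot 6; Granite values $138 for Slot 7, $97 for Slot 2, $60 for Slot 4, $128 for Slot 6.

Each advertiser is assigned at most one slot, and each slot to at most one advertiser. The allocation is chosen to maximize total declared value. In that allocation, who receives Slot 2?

Apex receives Slot 2.

Optimal: Umbra→Slot 4 ($130), Apex→Slot 2 ($95), Onyx→Slot 7 ($130), Granite→Slot 6 ($128) — total 130+95+130+128 = $483.
Row-greedy (each advertiser in turn takes its best remaining slot) gives $456, worse by 27.
Next-best assignment: Umbra→Slot 4, Apex→Slot 7, Onyx→Slot 2, Granite→Slot 6 = $456.
Swapping Onyx↔Granite (Onyx→Slot 6 $71, Granite→Slot 7 $138) loses 49.
Checked against all permutations: $483 is optimal.
Apex's own top slot is Slot 7 ($95), but forcing Apex→Slot 7 and reassigning the rest optimally gives only $456 — worse by 27.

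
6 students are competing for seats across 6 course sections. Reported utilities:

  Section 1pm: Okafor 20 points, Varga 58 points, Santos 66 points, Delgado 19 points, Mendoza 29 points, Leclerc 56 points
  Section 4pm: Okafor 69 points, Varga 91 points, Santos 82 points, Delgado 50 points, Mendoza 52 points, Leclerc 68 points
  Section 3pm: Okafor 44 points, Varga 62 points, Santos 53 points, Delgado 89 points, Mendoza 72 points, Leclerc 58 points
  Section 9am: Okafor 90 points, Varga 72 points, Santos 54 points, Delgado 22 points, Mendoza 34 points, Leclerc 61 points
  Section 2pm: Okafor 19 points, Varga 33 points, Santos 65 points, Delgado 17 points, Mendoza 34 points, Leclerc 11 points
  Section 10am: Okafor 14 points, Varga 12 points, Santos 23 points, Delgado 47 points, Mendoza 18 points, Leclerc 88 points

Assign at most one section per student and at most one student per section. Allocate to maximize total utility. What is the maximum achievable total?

Max total: 458 points

Optimal: Okafor→Section 9am (90 points), Varga→Section 4pm (91 points), Santos→Section 1pm (66 points), Delgado→Section 3pm (89 points), Mendoza→Section 2pm (34 points), Leclerc→Section 10am (88 points) — total 90+91+66+89+34+88 = 458 points.
Checked against all permutations: 458 points is optimal.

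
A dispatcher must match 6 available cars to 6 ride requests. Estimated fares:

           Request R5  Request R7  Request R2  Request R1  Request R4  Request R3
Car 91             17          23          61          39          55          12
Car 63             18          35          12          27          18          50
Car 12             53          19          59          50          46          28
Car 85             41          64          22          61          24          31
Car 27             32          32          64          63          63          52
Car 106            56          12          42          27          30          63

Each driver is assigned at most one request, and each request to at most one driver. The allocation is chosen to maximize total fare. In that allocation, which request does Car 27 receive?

This is the linear assignment problem.
Optimal: Car 91→Request R4 ($55), Car 63→Request R3 ($50), Car 12→Request R2 ($59), Car 85→Request R7 ($64), Car 27→Request R1 ($63), Car 106→Request R5 ($56) — total 55+50+59+64+63+56 = $347.
Next-best assignment: Car 91→Request R2, Car 63→Request R3, Car 12→Request R1, Car 85→Request R7, Car 27→Request R4, Car 106→Request R5 = $344.
No other one-to-one assignment exceeds $347.
Car 27's own top request is Request R2 ($64), but forcing Car 27→Request R2 and reassigning the rest optimally gives only $339 — worse by 8.

Car 27 receives Request R1.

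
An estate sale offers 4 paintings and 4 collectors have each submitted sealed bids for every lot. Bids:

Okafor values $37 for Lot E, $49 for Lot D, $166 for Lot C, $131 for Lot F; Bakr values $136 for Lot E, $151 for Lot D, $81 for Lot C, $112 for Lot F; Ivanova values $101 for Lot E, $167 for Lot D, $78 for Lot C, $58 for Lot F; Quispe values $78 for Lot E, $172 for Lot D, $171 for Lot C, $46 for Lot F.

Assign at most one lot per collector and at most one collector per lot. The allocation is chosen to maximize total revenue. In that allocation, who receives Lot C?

This is the linear assignment problem.
Optimal: Okafor→Lot F ($131), Bakr→Lot E ($136), Ivanova→Lot D ($167), Quispe→Lot C ($171) — total 131+136+167+171 = $605.
Max-entry greedy (repeatedly take the single best remaining cell) gives $532, worse by 73.
No other one-to-one assignment exceeds $605.
Quispe's own top lot is Lot D ($172), but forcing Quispe→Lot D and reassigning the rest optimally gives only $551 — worse by 54.

Quispe receives Lot C.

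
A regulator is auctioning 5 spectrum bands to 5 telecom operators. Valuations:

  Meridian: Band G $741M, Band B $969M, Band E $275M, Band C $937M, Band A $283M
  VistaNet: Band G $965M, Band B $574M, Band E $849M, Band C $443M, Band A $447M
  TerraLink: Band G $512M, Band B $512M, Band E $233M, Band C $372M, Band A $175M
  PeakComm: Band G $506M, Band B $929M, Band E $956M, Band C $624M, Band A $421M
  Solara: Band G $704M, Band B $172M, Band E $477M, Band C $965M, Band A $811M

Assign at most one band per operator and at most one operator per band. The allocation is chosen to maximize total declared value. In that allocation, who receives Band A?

Solara receives Band A.

Optimal: Meridian→Band C ($937M), VistaNet→Band G ($965M), TerraLink→Band B ($512M), PeakComm→Band E ($956M), Solara→Band A ($811M) — total 937+965+512+956+811 = $4181M.
Max-entry greedy (repeatedly take the single best remaining cell) gives $4030M, worse by 151.
Next-best assignment: Meridian→Band B, VistaNet→Band G, TerraLink→Band C, PeakComm→Band E, Solara→Band A = $4073M.
Solara's own top band is Band C ($965M), but forcing Solara→Band C and reassigning the rest optimally gives only $4030M — worse by 151.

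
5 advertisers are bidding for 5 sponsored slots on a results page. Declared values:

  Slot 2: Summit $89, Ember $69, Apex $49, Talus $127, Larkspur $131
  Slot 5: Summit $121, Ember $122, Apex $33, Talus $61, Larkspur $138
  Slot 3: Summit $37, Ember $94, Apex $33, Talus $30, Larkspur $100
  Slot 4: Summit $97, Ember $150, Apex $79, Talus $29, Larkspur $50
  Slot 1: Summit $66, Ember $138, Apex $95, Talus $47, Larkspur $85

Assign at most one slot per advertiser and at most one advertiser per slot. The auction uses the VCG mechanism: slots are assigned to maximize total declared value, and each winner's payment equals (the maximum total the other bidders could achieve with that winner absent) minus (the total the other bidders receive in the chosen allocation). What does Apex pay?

Efficient allocation: Summit→Slot 5 ($121), Ember→Slot 4 ($150), Apex→Slot 1 ($95), Talus→Slot 2 ($127), Larkspur→Slot 3 ($100); total welfare W = $593.
Apex receives Slot 1 at value $95, so the others get W − 95 = $498.
Without Apex: best allocation of the remaining 4 bidders over all 5 slots is Summit→Slot 4 ($97), Ember→Slot 1 ($138), Talus→Slot 2 ($127), Larkspur→Slot 5 ($138), total $500.
VCG payment = (others' best without Apex) − (others' welfare with Apex) = 500 − 498 = $2.

Apex pays $2.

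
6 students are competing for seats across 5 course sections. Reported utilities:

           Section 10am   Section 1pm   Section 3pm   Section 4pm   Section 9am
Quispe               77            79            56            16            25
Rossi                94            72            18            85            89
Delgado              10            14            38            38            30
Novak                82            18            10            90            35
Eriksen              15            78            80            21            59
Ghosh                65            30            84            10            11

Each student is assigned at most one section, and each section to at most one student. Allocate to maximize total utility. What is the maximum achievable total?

This is the linear assignment problem.
Optimal: Quispe→Section 10am (77 points), Eriksen→Section 1pm (78 points), Ghosh→Section 3pm (84 points), Novak→Section 4pm (90 points), Rossi→Section 9am (89 points) — total 77+78+84+90+89 = 418 points.
Column-greedy (each section in turn goes to its best remaining student) gives 406 points, worse by 12.
Swapping Rossi↔Novak (Rossi→Section 4pm 85 points, Novak→Section 9am 35 points) loses 59.
Every other assignment is strictly worse.

Max total: 418 points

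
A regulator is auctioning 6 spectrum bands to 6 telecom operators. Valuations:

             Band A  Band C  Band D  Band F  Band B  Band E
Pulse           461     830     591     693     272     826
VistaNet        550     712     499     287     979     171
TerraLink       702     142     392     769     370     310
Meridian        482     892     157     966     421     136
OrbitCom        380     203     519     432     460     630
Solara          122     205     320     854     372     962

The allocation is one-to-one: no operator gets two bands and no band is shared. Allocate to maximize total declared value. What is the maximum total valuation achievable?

Max total: $4958M

This is the linear assignment problem.
Optimal: Pulse→Band C ($830M), VistaNet→Band B ($979M), TerraLink→Band A ($702M), Meridian→Band F ($966M), OrbitCom→Band D ($519M), Solara→Band E ($962M) — total 830+979+702+966+519+962 = $4958M.
Column-greedy (each band in turn goes to its best remaining operator) gives $4648M, worse by 310.
Swapping Solara↔OrbitCom (Solara→Band D $320M, OrbitCom→Band E $630M) loses 531.
Every other assignment is strictly worse.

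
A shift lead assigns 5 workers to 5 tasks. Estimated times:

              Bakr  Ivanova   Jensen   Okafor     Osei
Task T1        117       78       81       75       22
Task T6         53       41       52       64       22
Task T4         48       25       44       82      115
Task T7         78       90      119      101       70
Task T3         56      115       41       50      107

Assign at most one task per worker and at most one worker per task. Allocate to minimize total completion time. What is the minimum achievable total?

Optimal: Bakr→Task T7 (78 min), Ivanova→Task T4 (25 min), Jensen→Task T6 (52 min), Okafor→Task T3 (50 min), Osei→Task T1 (22 min) — total 78+25+52+50+22 = 227 min.
Next-best assignment: Bakr→Task T7, Ivanova→Task T4, Jensen→Task T3, Okafor→Task T6, Osei→Task T1 = 230 min.
Swapping Osei↔Okafor (Osei→Task T3 107 min, Okafor→Task T1 75 min) adds 110.
No other one-to-one assignment undercuts 227 min.

Min total: 227 min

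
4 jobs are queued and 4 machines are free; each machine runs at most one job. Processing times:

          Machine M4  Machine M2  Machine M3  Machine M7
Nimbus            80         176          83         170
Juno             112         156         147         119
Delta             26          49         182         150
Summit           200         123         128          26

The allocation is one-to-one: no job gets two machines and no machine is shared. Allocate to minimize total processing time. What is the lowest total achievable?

Optimal: Nimbus→Machine M3 (83 min), Juno→Machine M4 (112 min), Delta→Machine M2 (49 min), Summit→Machine M7 (26 min) — total 83+112+49+26 = 270 min.
Min-entry greedy (repeatedly take the single cheapest remaining cell) gives 291 min, worse by 21.

Minimum total: 270 min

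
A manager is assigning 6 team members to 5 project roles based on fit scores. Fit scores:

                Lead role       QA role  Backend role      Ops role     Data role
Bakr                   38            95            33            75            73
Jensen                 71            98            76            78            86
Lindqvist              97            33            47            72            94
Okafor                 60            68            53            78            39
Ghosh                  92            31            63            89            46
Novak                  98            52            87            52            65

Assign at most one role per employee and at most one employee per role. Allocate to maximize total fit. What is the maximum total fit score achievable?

Optimal: Lindqvist→Lead role (97 pts), Bakr→QA role (95 pts), Novak→Backend role (87 pts), Ghosh→Ops role (89 pts), Jensen→Data role (86 pts) — total 97+95+87+89+86 = 454 pts.
Row-greedy (each employee in turn takes its best remaining role) gives 419 pts, worse by 35.
Swapping Jensen↔Ghosh (Jensen→Ops role 78 pts, Ghosh→Data role 46 pts) loses 51.

Maximum total: 454 pts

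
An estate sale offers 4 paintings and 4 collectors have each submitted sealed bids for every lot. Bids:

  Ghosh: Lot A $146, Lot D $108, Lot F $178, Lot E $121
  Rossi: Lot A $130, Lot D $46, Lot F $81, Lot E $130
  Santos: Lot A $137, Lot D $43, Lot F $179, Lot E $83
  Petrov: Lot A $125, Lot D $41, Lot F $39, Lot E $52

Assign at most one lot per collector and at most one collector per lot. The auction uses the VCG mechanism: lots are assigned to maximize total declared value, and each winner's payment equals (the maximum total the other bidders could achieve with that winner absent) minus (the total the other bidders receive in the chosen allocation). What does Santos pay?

Efficient allocation: Ghosh→Lot D ($108), Rossi→Lot E ($130), Santos→Lot F ($179), Petrov→Lot A ($125); total welfare W = $542.
Santos receives Lot F at value $179, so the others get W − 179 = $363.
Without Santos: best allocation of the remaining 3 bidders over all 4 lots is Ghosh→Lot F ($178), Rossi→Lot E ($130), Petrov→Lot A ($125), total $433.
VCG payment = (others' best without Santos) − (others' welfare with Santos) = 433 − 363 = $70.

Santos pays $70.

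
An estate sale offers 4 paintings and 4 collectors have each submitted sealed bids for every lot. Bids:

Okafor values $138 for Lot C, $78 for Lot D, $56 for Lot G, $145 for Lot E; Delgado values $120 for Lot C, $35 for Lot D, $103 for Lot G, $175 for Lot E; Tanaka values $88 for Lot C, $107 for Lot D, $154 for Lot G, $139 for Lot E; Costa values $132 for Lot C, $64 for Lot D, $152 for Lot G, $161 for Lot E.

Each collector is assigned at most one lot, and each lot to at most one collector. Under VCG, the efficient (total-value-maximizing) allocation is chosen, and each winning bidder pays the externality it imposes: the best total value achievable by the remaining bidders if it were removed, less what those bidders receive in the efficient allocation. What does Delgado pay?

Efficient allocation: Okafor→Lot C ($138), Delgado→Lot E ($175), Tanaka→Lot D ($107), Costa→Lot G ($152); total welfare W = $572.
Delgado receives Lot E at value $175, so the others get W − 175 = $397.
Without Delgado: best allocation of the remaining 3 bidders over all 4 lots is Okafor→Lot C ($138), Tanaka→Lot G ($154), Costa→Lot E ($161), total $453.
VCG payment = (others' best without Delgado) − (others' welfare with Delgado) = 453 − 397 = $56.

Delgado pays $56.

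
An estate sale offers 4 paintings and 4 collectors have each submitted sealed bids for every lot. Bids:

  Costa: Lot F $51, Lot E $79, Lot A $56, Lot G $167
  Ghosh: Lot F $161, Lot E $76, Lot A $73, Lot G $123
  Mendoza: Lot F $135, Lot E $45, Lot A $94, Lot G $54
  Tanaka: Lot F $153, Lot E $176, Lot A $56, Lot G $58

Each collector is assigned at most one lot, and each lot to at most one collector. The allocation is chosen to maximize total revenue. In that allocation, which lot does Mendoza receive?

Mendoza receives Lot A.

Optimal: Costa→Lot G ($167), Ghosh→Lot F ($161), Mendoza→Lot A ($94), Tanaka→Lot E ($176) — total 167+161+94+176 = $598.
Every other assignment is strictly worse.
Mendoza's own top lot is Lot F ($135), but forcing Mendoza→Lot F and reassigning the rest optimally gives only $551 — worse by 47.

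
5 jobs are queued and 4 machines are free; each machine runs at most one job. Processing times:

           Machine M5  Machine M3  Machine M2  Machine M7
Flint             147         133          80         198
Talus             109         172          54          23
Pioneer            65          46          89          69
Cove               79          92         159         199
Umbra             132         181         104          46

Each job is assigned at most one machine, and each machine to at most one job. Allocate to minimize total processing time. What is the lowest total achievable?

Min total: 225 min

Optimal: Cove→Machine M5 (79 min), Pioneer→Machine M3 (46 min), Talus→Machine M2 (54 min), Umbra→Machine M7 (46 min) — total 79+46+54+46 = 225 min.
Column-greedy (each machine in turn goes to its cheapest remaining job) gives 257 min, worse by 32.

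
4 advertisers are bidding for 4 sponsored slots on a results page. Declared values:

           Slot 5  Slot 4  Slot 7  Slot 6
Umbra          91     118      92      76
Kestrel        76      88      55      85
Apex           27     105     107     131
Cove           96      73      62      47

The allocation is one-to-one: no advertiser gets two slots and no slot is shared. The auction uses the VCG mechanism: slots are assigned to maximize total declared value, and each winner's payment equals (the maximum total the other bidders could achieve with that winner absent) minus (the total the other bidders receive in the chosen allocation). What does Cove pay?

Efficient allocation: Umbra→Slot 7 ($92), Kestrel→Slot 4 ($88), Apex→Slot 6 ($131), Cove→Slot 5 ($96); total welfare W = $407.
Cove receives Slot 5 at value $96, so the others get W − 96 = $311.
Without Cove: best allocation of the remaining 3 bidders over all 4 slots is Umbra→Slot 4 ($118), Kestrel→Slot 5 ($76), Apex→Slot 6 ($131), total $325.
VCG payment = (others' best without Cove) − (others' welfare with Cove) = 325 − 311 = $14.

Cove pays $14.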